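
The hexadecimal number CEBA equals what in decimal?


CEBA hex = 52922 decimal

52922


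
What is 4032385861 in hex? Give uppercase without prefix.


4032385861 = F0595345 hex

F0595345


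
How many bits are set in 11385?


0b10110001111001 has 8 set bits

8


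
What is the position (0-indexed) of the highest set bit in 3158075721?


0b10111100001111000110100101001001. Highest set bit at position 31

31


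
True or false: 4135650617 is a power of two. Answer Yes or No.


0b11110110100000010000010100111001. Multiple bits set => No

No


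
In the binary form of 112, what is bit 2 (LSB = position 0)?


0b1110000, position 2 = 0

0


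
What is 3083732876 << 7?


0b10110111110011100000011110001100 << 7 = 0b101101111100111000000111100011000000000 = 394717808128

394717808128


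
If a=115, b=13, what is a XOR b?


115 ^ 13 = 126

126


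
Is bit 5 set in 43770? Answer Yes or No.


0b1010101011111010, bit 5 = 1. Yes

Yes


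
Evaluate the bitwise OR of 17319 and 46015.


0b100001110100111 | 0b1011001110111111 = 0b1111001110111111 = 62399

62399


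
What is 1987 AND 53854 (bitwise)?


0b11111000011 & 0b1101001001011110 = 0b1001000010 = 578

578


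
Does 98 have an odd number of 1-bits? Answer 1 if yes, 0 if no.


0b1100010 has 3 ones => parity 1

1


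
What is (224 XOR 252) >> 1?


Step 1: 224 ^ 252 = 28
Step 2: 28 >> 1 = 14

14


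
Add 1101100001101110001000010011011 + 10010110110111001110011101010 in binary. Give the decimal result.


1101100001101110001000010011011 + 10010110110111001110011101010 = 1111111000100101010110110000101 = 2131930501

2131930501


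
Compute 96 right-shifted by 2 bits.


0b1100000 >> 2 = 0b11000 = 24

24


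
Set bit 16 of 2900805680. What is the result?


2900805680 | (1 << 16) = 2900805680 | 65536 = 2900871216

2900871216


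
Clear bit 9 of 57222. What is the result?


57222 & ~(1 << 9) = 56710

56710


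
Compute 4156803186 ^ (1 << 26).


4156803186 ^ (1 << 26) = 4156803186 ^ 67108864 = 4089694322

4089694322


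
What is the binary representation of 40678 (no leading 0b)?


40678 = 1001111011100110 in binary

1001111011100110


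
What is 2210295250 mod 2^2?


2210295250 & 3 = 2

2


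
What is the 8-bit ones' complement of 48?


48 ^ 255 = 207

207


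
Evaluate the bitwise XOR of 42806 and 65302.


0b1010011100110110 ^ 0b1111111100010110 = 0b101100000100000 = 22560

22560


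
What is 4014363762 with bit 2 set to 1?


4014363762 | (1 << 2) = 4014363762 | 4 = 4014363766

4014363766


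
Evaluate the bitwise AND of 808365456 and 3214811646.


0b110000001011101010110110010000 & 0b10111111100111100010000111111110 = 0b110000000011100010000110010000 = 806232464

806232464


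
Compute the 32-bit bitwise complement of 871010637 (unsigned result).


~0b110011111010101001000101001101 = 0b11001100000101010110111010110010 = 3423956658 (32-bit unsigned)

3423956658


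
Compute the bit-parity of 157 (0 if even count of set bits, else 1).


0b10011101 has 5 ones => parity 1

1


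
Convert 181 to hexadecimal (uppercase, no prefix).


181 = B5 hex

B5


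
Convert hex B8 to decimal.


B8 hex = 184 decimal

184


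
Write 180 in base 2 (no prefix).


180 = 10110100 in binary

10110100


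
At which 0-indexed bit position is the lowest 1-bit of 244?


0b11110100. Lowest set bit at position 2

2


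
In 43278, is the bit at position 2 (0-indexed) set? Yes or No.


0b1010100100001110, bit 2 = 1. Yes

Yes


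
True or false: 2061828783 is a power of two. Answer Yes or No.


0b1111010111001010000001010101111. Multiple bits set => No

No


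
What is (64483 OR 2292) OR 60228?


Step 1: 64483 | 2292 = 64503
Step 2: 64503 | 60228 = 64503

64503


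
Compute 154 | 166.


0b10011010 | 0b10100110 = 0b10111110 = 190

190


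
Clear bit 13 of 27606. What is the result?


27606 & ~(1 << 13) = 19414

19414


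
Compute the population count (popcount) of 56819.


0b1101110111110011 has 12 set bits

12


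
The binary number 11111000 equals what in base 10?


11111000 in decimal = 248

248


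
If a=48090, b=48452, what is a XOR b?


48090 ^ 48452 = 1694

1694


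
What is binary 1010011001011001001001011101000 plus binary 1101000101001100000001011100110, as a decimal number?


1010011001011001001001011101000 + 1101000101001100000001011100110 = 10111011110100101001010111001110 = 3151140302

3151140302


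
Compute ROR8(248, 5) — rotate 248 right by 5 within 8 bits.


Rotate 0b11111000 right by 5 (8-bit) = 0b11000111 = 199

199


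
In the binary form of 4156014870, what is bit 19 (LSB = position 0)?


0b11110111101101111100000100010110, position 19 = 0

0


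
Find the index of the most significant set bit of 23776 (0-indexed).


0b101110011100000. Highest set bit at position 14

14


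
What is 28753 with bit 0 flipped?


28753 ^ (1 << 0) = 28753 ^ 1 = 28752

28752


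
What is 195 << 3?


0b11000011 << 3 = 0b11000011000 = 1560

1560


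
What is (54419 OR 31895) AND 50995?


Step 1: 54419 | 31895 = 64663
Step 2: 64663 & 50995 = 50195

50195


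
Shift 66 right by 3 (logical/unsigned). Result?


0b1000010 >> 3 = 0b1000 = 8

8


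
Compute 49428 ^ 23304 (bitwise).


0b1100000100010100 ^ 0b101101100001000 = 0b1001101000011100 = 39452

39452


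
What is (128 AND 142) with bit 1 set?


Step 1: 128 & 142 = 128
Step 2: 128 | (1 << 1) = 128 | 2 = 130

130


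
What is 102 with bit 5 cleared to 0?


102 & ~(1 << 5) = 70

70


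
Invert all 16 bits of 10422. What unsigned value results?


10422 ^ 65535 = 55113

55113


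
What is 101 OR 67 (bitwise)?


0b1100101 | 0b1000011 = 0b1100111 = 103

103


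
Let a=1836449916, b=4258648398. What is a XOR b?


1836449916 ^ 4258648398 = 2426655026

2426655026


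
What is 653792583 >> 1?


0b100110111110000001010101000111 >> 1 = 0b10011011111000000101010100011 = 326896291

326896291


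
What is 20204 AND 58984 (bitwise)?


0b100111011101100 & 0b1110011001101000 = 0b100011001101000 = 18024

18024


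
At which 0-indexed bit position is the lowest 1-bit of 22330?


0b101011100111010. Lowest set bit at position 1

1


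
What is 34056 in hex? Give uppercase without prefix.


34056 = 8508 hex

8508


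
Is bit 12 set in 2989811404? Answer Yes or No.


0b10110010001101001110011011001100, bit 12 = 0. No

No


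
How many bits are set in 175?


0b10101111 has 6 set bits

6


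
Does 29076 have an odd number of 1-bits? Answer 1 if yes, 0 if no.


0b111000110010100 has 7 ones => parity 1

1


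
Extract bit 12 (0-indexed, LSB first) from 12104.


0b10111101001000, position 12 = 0

0


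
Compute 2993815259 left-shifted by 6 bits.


0b10110010011100011111111011011011 << 6 = 0b10110010011100011111111011011011000000 = 191604176576

191604176576


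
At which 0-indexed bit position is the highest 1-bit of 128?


0b10000000. Highest set bit at position 7

7


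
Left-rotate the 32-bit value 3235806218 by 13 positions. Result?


Rotate 0b11000000110111100111110000001010 left by 13 (32-bit) = 0b11001111100000010101100000011011 = 3481360411

3481360411


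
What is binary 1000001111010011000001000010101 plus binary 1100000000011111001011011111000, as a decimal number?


1000001111010011000001000010101 + 1100000000011111001011011111000 = 10100001111110010001100100001101 = 2717456653

2717456653


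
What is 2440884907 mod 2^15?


2440884907 & 32767 = 29355

29355


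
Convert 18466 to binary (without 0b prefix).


18466 = 100100000100010 in binary

100100000100010


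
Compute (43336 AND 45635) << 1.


Step 1: 43336 & 45635 = 41024
Step 2: 41024 << 1 = 82048

82048


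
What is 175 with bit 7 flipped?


175 ^ (1 << 7) = 175 ^ 128 = 47

47


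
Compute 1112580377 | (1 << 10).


1112580377 | (1 << 10) = 1112580377 | 1024 = 1112581401

1112581401


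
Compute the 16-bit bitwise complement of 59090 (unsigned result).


~0b1110011011010010 = 0b1100100101101 = 6445 (16-bit unsigned)

6445


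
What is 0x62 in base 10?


62 hex = 98 decimal

98


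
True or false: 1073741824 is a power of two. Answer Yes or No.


0b1000000000000000000000000000000. Only one bit set => Yes

Yes


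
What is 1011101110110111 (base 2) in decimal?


1011101110110111 in decimal = 48055

48055


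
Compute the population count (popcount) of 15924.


0b11111000110100 has 8 set bits

8


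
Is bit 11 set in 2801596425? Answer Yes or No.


0b10100110111111001111100000001001, bit 11 = 1. Yes

Yes


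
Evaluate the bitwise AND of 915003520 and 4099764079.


0b110110100010011101100010000000 & 0b11110100010111010110111101101111 = 0b110100000010010100100000000000 = 873023488

873023488


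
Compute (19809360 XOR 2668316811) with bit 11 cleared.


Step 1: 19809360 ^ 2668316811 = 2653228251
Step 2: 2653228251 & ~(1 << 11) = 2653226203

2653226203


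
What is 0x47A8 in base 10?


47A8 hex = 18344 decimal

18344


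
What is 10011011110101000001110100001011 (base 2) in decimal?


10011011110101000001110100001011 in decimal = 2614369547

2614369547


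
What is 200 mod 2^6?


200 & 63 = 8

8


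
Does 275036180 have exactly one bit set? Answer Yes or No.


0b10000011001001011100000010100. Multiple bits set => No

No


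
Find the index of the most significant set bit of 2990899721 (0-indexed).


0b10110010010001011000001000001001. Highest set bit at position 31

31


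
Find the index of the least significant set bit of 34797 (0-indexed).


0b1000011111101101. Lowest set bit at position 0

0


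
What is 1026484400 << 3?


0b111101001011101110100010110000 << 3 = 0b111101001011101110100010110000000 = 8211875200

8211875200


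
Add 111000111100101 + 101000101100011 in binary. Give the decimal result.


111000111100101 + 101000101100011 = 1100001101001000 = 49992

49992


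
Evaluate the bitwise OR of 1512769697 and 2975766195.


0b1011010001010110000100010100001 | 0b10110001010111101001011010110011 = 0b11111011011111111001111010110011 = 4219444915

4219444915


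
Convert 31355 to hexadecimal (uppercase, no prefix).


31355 = 7A7B hex

7A7B


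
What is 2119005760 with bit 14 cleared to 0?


2119005760 & ~(1 << 14) = 2118989376

2118989376


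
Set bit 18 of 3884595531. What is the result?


3884595531 | (1 << 18) = 3884595531 | 262144 = 3884857675

3884857675


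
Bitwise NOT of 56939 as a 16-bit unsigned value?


~0b1101111001101011 = 0b10000110010100 = 8596 (16-bit unsigned)

8596


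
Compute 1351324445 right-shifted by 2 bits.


0b1010000100010111001001100011101 >> 2 = 0b10100001000101110010011000111 = 337831111

337831111


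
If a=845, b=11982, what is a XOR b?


845 ^ 11982 = 11651

11651


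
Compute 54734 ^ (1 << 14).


54734 ^ (1 << 14) = 54734 ^ 16384 = 38350

38350


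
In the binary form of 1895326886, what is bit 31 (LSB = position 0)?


0b1110000111110000110010010100110, position 31 = 0

0


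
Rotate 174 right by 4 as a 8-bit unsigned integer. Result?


Rotate 0b10101110 right by 4 (8-bit) = 0b11101010 = 234

234


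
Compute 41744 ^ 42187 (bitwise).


0b1010001100010000 ^ 0b1010010011001011 = 0b11111011011 = 2011

2011


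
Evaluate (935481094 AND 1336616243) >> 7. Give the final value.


Step 1: 935481094 & 1336616243 = 125961474
Step 2: 125961474 >> 7 = 984074

984074


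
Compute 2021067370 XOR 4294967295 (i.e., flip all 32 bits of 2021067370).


2021067370 ^ 4294967295 = 2273899925

2273899925


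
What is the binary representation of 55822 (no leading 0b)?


55822 = 1101101000001110 in binary

1101101000001110


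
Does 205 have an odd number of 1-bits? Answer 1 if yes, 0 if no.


0b11001101 has 5 ones => parity 1

1


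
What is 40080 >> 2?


0b1001110010010000 >> 2 = 0b10011100100100 = 10020

10020


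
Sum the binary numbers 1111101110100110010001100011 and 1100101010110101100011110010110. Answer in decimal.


1111101110100110010001100011 + 1100101010110101100011110010110 = 1110101000101010010101111111001 = 1964321785

1964321785


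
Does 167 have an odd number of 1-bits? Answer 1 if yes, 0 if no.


0b10100111 has 5 ones => parity 1

1


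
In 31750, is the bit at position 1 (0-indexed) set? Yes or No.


0b111110000000110, bit 1 = 1. Yes

Yes


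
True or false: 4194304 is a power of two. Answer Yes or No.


0b10000000000000000000000. Only one bit set => Yes

Yes


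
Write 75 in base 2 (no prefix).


75 = 1001011 in binary

1001011


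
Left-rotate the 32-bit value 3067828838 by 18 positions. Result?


Rotate 0b10110110110110110101101001100110 left by 18 (32-bit) = 0b1101001100110101101101101101101 = 1771756397

1771756397


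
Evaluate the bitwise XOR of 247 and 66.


0b11110111 ^ 0b1000010 = 0b10110101 = 181

181


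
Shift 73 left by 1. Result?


0b1001001 << 1 = 0b10010010 = 146

146


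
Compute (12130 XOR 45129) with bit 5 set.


Step 1: 12130 ^ 45129 = 40747
Step 2: 40747 | (1 << 5) = 40747 | 32 = 40747

40747


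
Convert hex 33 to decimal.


33 hex = 51 decimal

51


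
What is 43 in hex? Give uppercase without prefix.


43 = 2B hex

2B


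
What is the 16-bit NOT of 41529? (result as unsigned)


~0b1010001000111001 = 0b101110111000110 = 24006 (16-bit unsigned)

24006


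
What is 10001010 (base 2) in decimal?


10001010 in decimal = 138

138


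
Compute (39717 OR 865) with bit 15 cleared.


Step 1: 39717 | 865 = 39781
Step 2: 39781 & ~(1 << 15) = 7013

7013


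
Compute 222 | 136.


0b11011110 | 0b10001000 = 0b11011110 = 222

222


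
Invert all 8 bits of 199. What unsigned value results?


199 ^ 255 = 56

56


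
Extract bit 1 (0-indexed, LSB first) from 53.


0b110101, position 1 = 0

0


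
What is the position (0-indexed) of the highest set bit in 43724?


0b1010101011001100. Highest set bit at position 15

15


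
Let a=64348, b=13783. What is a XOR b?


64348 ^ 13783 = 52875

52875


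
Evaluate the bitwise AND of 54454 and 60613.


0b1101010010110110 & 0b1110110011000101 = 0b1100010010000100 = 50308

50308


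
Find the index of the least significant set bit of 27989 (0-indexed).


0b110110101010101. Lowest set bit at position 0

0


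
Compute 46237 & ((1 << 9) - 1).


46237 & 511 = 157

157


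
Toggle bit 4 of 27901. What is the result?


27901 ^ (1 << 4) = 27901 ^ 16 = 27885

27885


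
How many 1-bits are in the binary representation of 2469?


0b100110100101 has 6 set bits

6


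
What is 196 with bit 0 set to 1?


196 | (1 << 0) = 196 | 1 = 197

197


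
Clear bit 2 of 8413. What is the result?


8413 & ~(1 << 2) = 8409

8409


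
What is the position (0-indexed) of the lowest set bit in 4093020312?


0b11110011111101101000100010011000. Lowest set bit at position 3

3


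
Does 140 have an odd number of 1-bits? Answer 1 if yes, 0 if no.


0b10001100 has 3 ones => parity 1

1


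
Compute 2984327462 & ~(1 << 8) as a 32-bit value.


2984327462 & ~(1 << 8) = 2984327206

2984327206


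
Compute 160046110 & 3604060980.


0b1001100010100001110000011110 & 0b11010110110100011001101100110100 = 0b100000000001100000010100 = 8394772

8394772


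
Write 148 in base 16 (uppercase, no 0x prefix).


148 = 94 hex

94


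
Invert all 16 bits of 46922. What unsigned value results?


46922 ^ 65535 = 18613

18613


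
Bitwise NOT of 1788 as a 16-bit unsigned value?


~0b11011111100 = 0b1111100100000011 = 63747 (16-bit unsigned)

63747


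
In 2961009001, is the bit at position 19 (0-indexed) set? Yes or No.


0b10110000011111010110100101101001, bit 19 = 1. Yes

Yes


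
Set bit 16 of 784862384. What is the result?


784862384 | (1 << 16) = 784862384 | 65536 = 784927920

784927920


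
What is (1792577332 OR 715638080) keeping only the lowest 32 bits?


Step 1: 1792577332 | 715638080 = 1795149684
Step 2: 1795149684 & 4294967295 = 1795149684

1795149684


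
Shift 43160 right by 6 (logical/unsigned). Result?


0b1010100010011000 >> 6 = 0b1010100010 = 674

674


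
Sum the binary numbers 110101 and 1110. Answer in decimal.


110101 + 1110 = 1000011 = 67

67


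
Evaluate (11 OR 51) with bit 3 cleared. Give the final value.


Step 1: 11 | 51 = 59
Step 2: 59 & ~(1 << 3) = 51

51


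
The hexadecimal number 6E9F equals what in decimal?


6E9F hex = 28319 decimal

28319


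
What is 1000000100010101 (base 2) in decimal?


1000000100010101 in decimal = 33045

33045


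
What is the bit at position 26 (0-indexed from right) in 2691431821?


0b10100000011010111111110110001101, position 26 = 0

0


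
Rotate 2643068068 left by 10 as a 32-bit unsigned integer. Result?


Rotate 0b10011101100010100000010010100100 left by 10 (32-bit) = 0b101000000100101001001001110110 = 672305782

672305782


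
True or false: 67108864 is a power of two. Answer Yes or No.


0b100000000000000000000000000. Only one bit set => Yes

Yes


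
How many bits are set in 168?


0b10101000 has 3 set bits

3


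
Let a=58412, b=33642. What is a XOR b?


58412 ^ 33642 = 26438

26438


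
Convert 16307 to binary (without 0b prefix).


16307 = 11111110110011 in binary

11111110110011


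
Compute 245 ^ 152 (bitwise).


0b11110101 ^ 0b10011000 = 0b1101101 = 109

109


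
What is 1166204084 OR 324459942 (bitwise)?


0b1000101100000101101110010110100 | 0b10011010101101101110110100110 = 0b1010111110101101101110110110110 = 1473699254

1473699254


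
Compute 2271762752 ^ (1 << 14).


2271762752 ^ (1 << 14) = 2271762752 ^ 16384 = 2271746368

2271746368


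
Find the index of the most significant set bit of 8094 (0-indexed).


0b1111110011110. Highest set bit at position 12

12


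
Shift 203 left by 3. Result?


0b11001011 << 3 = 0b11001011000 = 1624

1624


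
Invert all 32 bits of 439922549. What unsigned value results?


439922549 ^ 4294967295 = 3855044746

3855044746


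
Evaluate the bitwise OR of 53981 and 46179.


0b1101001011011101 | 0b1011010001100011 = 0b1111011011111111 = 63231

63231


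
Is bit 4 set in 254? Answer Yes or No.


0b11111110, bit 4 = 1. Yes

Yes


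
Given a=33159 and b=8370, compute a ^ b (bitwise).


33159 ^ 8370 = 41269

41269


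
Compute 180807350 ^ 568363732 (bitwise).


0b1010110001101110011010110110 ^ 0b100001111000001000101011010100 = 0b101011001001100110110001100010 = 723938402

723938402


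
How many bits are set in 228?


0b11100100 has 4 set bits

4


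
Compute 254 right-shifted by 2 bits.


0b11111110 >> 2 = 0b111111 = 63

63


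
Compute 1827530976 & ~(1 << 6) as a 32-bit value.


1827530976 & ~(1 << 6) = 1827530912

1827530912


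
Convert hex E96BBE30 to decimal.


E96BBE30 hex = 3916152368 decimal

3916152368


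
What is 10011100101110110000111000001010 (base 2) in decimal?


10011100101110110000111000001010 in decimal = 2629504522

2629504522


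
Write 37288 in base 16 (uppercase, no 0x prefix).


37288 = 91A8 hex

91A8


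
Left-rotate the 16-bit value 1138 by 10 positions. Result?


Rotate 0b10001110010 left by 10 (16-bit) = 0b1100100000010001 = 51217

51217


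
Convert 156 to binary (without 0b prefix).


156 = 10011100 in binary

10011100


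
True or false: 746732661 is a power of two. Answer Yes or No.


0b101100100000100011110001110101. Multiple bits set => No

No


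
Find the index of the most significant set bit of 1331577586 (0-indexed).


0b1001111010111100100001011110010. Highest set bit at position 30

30


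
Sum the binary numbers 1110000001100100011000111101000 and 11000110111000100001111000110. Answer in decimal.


1110000001100100011000111101000 + 11000110111000100001111000110 = 10001001000011100111010110101110 = 2299426222

2299426222


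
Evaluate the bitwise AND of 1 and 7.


0b1 & 0b111 = 0b1 = 1

1


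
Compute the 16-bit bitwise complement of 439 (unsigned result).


~0b110110111 = 0b1111111001001000 = 65096 (16-bit unsigned)

65096


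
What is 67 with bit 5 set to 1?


67 | (1 << 5) = 67 | 32 = 99

99


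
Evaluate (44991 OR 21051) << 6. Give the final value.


Step 1: 44991 | 21051 = 65471
Step 2: 65471 << 6 = 4190144

4190144


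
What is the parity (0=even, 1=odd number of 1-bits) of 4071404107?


0b11110010101011001011001001001011 has 17 ones => parity 1

1


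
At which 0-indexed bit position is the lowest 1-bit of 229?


0b11100101. Lowest set bit at position 0

0


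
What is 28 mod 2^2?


28 & 3 = 0

0


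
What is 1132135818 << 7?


0b1000011011110110000010110001010 << 7 = 0b10000110111101100000101100010100000000 = 144913384704

144913384704


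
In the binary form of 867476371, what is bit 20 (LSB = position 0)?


0b110011101101001010001110010011, position 20 = 1

1


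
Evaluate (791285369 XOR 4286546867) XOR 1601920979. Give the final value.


Step 1: 791285369 ^ 4286546867 = 3495267786
Step 2: 3495267786 ^ 1601920979 = 2402210329

2402210329


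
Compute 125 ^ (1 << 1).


125 ^ (1 << 1) = 125 ^ 2 = 127

127


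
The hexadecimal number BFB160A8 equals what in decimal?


BFB160A8 hex = 3216072872 decimal

3216072872


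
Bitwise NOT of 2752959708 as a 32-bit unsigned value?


~0b10100100000101101101010011011100 = 0b1011011111010010010101100100011 = 1542007587 (32-bit unsigned)

1542007587


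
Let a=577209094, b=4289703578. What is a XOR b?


577209094 ^ 4289703578 = 3720883612

3720883612


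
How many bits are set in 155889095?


0b1001010010101010110111000111 has 15 set bits

15


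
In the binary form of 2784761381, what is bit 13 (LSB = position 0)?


0b10100101111111000001011000100101, position 13 = 0

0


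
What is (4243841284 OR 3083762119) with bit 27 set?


Step 1: 4243841284 | 3083762119 = 4294965703
Step 2: 4294965703 | (1 << 27) = 4294965703 | 134217728 = 4294965703

4294965703


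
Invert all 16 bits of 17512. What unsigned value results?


17512 ^ 65535 = 48023

48023


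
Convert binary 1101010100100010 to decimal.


1101010100100010 in decimal = 54562

54562


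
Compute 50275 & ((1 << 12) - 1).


50275 & 4095 = 1123

1123


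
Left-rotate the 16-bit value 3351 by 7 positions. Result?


Rotate 0b110100010111 left by 7 (16-bit) = 0b1000101110000110 = 35718

35718


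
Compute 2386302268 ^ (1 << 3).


2386302268 ^ (1 << 3) = 2386302268 ^ 8 = 2386302260

2386302260


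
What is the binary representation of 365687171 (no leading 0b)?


365687171 = 10101110010111111000110000011 in binary

10101110010111111000110000011


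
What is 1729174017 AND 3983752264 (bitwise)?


0b1100111000100010001101000000001 & 0b11101101011100110011110001001000 = 0b1100101000100010001100000000000 = 1695619072

1695619072


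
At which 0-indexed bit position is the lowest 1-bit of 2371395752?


0b10001101010110001010000010101000. Lowest set bit at position 3

3


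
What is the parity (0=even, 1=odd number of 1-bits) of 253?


0b11111101 has 7 ones => parity 1

1


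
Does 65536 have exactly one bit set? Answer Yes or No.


0b10000000000000000. Only one bit set => Yes

Yes


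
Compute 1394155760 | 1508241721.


0b1010011000110010010000011110000 | 0b1011001111001011111000100111001 = 0b1011011111111011111000111111001 = 1543369209

1543369209


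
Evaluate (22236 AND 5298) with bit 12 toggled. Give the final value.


Step 1: 22236 & 5298 = 5264
Step 2: 5264 ^ (1 << 12) = 5264 ^ 4096 = 1168

1168


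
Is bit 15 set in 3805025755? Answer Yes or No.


0b11100010110011000001010111011011, bit 15 = 0. No

No


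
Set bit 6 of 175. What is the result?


175 | (1 << 6) = 175 | 64 = 239

239


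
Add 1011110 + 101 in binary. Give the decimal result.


1011110 + 101 = 1100011 = 99

99


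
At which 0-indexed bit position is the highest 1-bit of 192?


0b11000000. Highest set bit at position 7

7


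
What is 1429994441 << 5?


0b1010101001110111111101111001001 << 5 = 0b101010100111011111110111100100100000 = 45759822112

45759822112


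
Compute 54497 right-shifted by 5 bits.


0b1101010011100001 >> 5 = 0b11010100111 = 1703

1703


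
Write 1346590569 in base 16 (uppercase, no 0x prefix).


1346590569 = 50435769 hex

50435769


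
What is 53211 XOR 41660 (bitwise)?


0b1100111111011011 ^ 0b1010001010111100 = 0b110110101100111 = 28007

28007


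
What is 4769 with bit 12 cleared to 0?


4769 & ~(1 << 12) = 673

673


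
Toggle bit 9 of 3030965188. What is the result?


3030965188 ^ (1 << 9) = 3030965188 ^ 512 = 3030964676

3030964676


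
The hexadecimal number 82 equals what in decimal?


82 hex = 130 decimal

130


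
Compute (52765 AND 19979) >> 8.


Step 1: 52765 & 19979 = 19977
Step 2: 19977 >> 8 = 78

78


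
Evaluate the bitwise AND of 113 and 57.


0b1110001 & 0b111001 = 0b110001 = 49

49


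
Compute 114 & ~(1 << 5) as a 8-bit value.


114 & ~(1 << 5) = 82

82


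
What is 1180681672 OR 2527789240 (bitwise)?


0b1000110010111111100010111001000 | 0b10010110101010110000000010111000 = 0b11010110111111111100010111111000 = 3607086584

3607086584


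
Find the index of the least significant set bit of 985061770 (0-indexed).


0b111010101101101101100110001010. Lowest set bit at position 1

1


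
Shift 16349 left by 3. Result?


0b11111111011101 << 3 = 0b11111111011101000 = 130792

130792


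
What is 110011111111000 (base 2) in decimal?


110011111111000 in decimal = 26616

26616


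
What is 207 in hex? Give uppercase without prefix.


207 = CF hex

CF


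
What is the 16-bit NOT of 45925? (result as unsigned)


~0b1011001101100101 = 0b100110010011010 = 19610 (16-bit unsigned)

19610


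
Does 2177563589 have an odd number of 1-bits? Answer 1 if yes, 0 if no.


0b10000001110010101111101111000101 has 17 ones => parity 1

1


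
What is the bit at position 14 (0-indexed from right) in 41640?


0b1010001010101000, position 14 = 0

0


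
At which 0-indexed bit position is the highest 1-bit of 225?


0b11100001. Highest set bit at position 7

7


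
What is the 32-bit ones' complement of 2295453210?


2295453210 ^ 4294967295 = 1999514085

1999514085


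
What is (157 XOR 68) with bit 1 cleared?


Step 1: 157 ^ 68 = 217
Step 2: 217 & ~(1 << 1) = 217

217


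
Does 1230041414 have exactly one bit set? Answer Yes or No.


0b1001001010100001111000101000110. Multiple bits set => No

No


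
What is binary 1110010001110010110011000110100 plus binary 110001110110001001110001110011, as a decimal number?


1110010001110010110011000110100 + 110001110110001001110001110011 = 10100100000100100000001010100111 = 2752643751

2752643751


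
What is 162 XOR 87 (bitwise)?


0b10100010 ^ 0b1010111 = 0b11110101 = 245

245


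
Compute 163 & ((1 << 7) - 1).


163 & 127 = 35

35


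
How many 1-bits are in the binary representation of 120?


0b1111000 has 4 set bits

4


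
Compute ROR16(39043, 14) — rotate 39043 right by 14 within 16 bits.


Rotate 0b1001100010000011 right by 14 (16-bit) = 0b110001000001110 = 25102

25102


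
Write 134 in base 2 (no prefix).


134 = 10000110 in binary

10000110


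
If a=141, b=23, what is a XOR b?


141 ^ 23 = 154

154


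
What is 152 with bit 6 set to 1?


152 | (1 << 6) = 152 | 64 = 216

216


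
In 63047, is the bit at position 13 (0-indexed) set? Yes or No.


0b1111011001000111, bit 13 = 1. Yes

Yes


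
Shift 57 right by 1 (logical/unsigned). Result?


0b111001 >> 1 = 0b11100 = 28

28


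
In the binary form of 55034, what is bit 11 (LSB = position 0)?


0b1101011011111010, position 11 = 0

0


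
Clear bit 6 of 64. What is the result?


64 & ~(1 << 6) = 0

0


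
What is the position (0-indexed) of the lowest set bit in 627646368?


0b100101011010010001111110100000. Lowest set bit at position 5

5


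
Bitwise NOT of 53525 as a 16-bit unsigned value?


~0b1101000100010101 = 0b10111011101010 = 12010 (16-bit unsigned)

12010


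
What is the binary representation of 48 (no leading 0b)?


48 = 110000 in binary

110000


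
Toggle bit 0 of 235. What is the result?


235 ^ (1 << 0) = 235 ^ 1 = 234

234


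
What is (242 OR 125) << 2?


Step 1: 242 | 125 = 255
Step 2: 255 << 2 = 1020

1020


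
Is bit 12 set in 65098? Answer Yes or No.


0b1111111001001010, bit 12 = 1. Yes

Yes


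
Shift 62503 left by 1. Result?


0b1111010000100111 << 1 = 0b11110100001001110 = 125006

125006


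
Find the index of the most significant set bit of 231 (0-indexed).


0b11100111. Highest set bit at position 7

7


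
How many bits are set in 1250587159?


0b1001010100010100111001000010111 has 14 set bits

14


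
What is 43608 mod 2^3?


43608 & 7 = 0

0


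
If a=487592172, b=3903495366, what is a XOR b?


487592172 ^ 3903495366 = 4122643498

4122643498


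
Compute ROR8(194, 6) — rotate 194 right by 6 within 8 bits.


Rotate 0b11000010 right by 6 (8-bit) = 0b1011 = 11

11


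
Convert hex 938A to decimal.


938A hex = 37770 decimal

37770


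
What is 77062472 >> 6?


0b100100101111110000101001000 >> 6 = 0b100100101111110000101 = 1204101

1204101


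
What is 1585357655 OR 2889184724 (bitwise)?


0b1011110011111101010001101010111 | 0b10101100001101010111010111010100 = 0b11111110011111111111011111010111 = 4269799383

4269799383


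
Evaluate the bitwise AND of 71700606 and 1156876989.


0b100010001100001000001111110 & 0b1000100111101001000101010111101 = 0b100010001000000000000111100 = 71565372

71565372


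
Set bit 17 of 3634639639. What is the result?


3634639639 | (1 << 17) = 3634639639 | 131072 = 3634770711

3634770711


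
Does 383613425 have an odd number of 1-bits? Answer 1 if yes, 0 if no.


0b10110110111010111100111110001 has 19 ones => parity 1

1


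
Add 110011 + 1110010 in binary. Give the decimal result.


110011 + 1110010 = 10100101 = 165

165


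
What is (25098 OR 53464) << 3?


Step 1: 25098 | 53464 = 62170
Step 2: 62170 << 3 = 497360

497360


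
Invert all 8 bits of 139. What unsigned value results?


139 ^ 255 = 116

116


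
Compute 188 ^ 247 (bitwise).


0b10111100 ^ 0b11110111 = 0b1001011 = 75

75


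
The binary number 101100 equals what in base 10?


101100 in decimal = 44

44


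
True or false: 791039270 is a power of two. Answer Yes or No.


0b101111001001100100110100100110. Multiple bits set => No

No


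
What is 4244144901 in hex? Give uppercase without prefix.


4244144901 = FCF88305 hex

FCF88305


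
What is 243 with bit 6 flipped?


243 ^ (1 << 6) = 243 ^ 64 = 179

179


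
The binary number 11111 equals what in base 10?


11111 in decimal = 31

31


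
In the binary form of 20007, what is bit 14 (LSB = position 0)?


0b100111000100111, position 14 = 1

1


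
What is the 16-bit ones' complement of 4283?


4283 ^ 65535 = 61252

61252


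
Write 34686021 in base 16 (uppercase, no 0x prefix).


34686021 = 2114445 hex

2114445


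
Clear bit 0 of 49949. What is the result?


49949 & ~(1 << 0) = 49948

49948


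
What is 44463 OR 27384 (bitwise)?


0b1010110110101111 | 0b110101011111000 = 0b1110111111111111 = 61439

61439


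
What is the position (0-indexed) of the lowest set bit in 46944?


0b1011011101100000. Lowest set bit at position 5

5


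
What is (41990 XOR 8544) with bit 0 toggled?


Step 1: 41990 ^ 8544 = 34150
Step 2: 34150 ^ (1 << 0) = 34150 ^ 1 = 34151

34151


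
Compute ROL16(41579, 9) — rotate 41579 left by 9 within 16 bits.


Rotate 0b1010001001101011 left by 9 (16-bit) = 0b1101011101000100 = 55108

55108


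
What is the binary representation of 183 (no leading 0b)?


183 = 10110111 in binary

10110111


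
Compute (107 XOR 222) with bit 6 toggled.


Step 1: 107 ^ 222 = 181
Step 2: 181 ^ (1 << 6) = 181 ^ 64 = 245

245


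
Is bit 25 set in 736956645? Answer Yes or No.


0b101011111011010001000011100101, bit 25 = 1. Yes

Yes


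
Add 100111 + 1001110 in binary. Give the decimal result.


100111 + 1001110 = 1110101 = 117

117


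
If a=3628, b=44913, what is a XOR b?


3628 ^ 44913 = 41309

41309


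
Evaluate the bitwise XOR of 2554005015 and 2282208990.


0b10011000001110110000011000010111 ^ 0b10001000000001111011111011011110 = 0b10000001111001011100011001001 = 272414921

272414921


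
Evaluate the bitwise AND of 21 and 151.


0b10101 & 0b10010111 = 0b10101 = 21

21


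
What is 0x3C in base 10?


3C hex = 60 decimal

60


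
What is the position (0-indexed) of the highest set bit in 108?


0b1101100. Highest set bit at position 6

6


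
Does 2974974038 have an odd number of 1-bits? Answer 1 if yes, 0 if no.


0b10110001010100101000000001010110 has 12 ones => parity 0

0


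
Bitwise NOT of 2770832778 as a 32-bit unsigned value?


~0b10100101001001111000110110001010 = 0b1011010110110000111001001110101 = 1524134517 (32-bit unsigned)

1524134517


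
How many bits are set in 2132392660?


0b1111111000110011011101011010100 has 19 set bits

19


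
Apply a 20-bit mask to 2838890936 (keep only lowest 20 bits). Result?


2838890936 & 1048575 = 395704

395704


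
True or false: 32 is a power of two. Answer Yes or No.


0b100000. Only one bit set => Yes

Yes


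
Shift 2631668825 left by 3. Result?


0b10011100110111000001010001011001 << 3 = 0b10011100110111000001010001011001000 = 21053350600

21053350600


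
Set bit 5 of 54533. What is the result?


54533 | (1 << 5) = 54533 | 32 = 54565

54565


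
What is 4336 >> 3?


0b1000011110000 >> 3 = 0b1000011110 = 542

542


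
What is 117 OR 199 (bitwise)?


0b1110101 | 0b11000111 = 0b11110111 = 247

247


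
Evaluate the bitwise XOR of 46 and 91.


0b101110 ^ 0b1011011 = 0b1110101 = 117

117


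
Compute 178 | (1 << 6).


178 | (1 << 6) = 178 | 64 = 242

242


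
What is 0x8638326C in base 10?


8638326C hex = 2251829868 decimal

2251829868


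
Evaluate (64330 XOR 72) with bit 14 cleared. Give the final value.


Step 1: 64330 ^ 72 = 64258
Step 2: 64258 & ~(1 << 14) = 47874

47874


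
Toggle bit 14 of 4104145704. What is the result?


4104145704 ^ (1 << 14) = 4104145704 ^ 16384 = 4104129320

4104129320


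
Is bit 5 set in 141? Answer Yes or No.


0b10001101, bit 5 = 0. No

No


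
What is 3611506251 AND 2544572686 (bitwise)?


0b11010111010000110011011001001011 & 0b10010111101010110001100100001110 = 0b10010111000000110001000000001010 = 2533560330

2533560330


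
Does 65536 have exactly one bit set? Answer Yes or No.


0b10000000000000000. Only one bit set => Yes

Yes


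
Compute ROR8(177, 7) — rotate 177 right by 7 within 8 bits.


Rotate 0b10110001 right by 7 (8-bit) = 0b1100011 = 99

99


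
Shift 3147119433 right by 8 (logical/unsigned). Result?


0b10111011100101010011101101001001 >> 8 = 0b101110111001010100111011 = 12293435

12293435


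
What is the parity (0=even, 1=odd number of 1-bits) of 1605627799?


0b1011111101100111110111110010111 has 23 ones => parity 1

1


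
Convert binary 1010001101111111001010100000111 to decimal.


1010001101111111001010100000111 in decimal = 1371510023

1371510023


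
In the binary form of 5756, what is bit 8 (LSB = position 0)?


0b1011001111100, position 8 = 0

0


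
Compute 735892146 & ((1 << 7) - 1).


735892146 & 127 = 50

50


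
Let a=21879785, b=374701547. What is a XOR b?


21879785 ^ 374701547 = 387491330

387491330


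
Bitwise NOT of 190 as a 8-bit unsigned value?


~0b10111110 = 0b1000001 = 65 (8-bit unsigned)

65


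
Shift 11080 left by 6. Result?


0b10101101001000 << 6 = 0b10101101001000000000 = 709120

709120


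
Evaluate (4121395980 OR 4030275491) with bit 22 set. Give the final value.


Step 1: 4121395980 | 4030275491 = 4122976175
Step 2: 4122976175 | (1 << 22) = 4122976175 | 4194304 = 4127170479

4127170479


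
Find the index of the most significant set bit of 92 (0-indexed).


0b1011100. Highest set bit at position 6

6


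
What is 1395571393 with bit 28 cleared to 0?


1395571393 & ~(1 << 28) = 1127135937

1127135937


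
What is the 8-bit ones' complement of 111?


111 ^ 255 = 144

144


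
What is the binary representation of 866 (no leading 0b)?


866 = 1101100010 in binary

1101100010


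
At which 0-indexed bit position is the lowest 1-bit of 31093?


0b111100101110101. Lowest set bit at position 0

0


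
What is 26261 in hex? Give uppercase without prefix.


26261 = 6695 hex

6695


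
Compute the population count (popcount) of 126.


0b1111110 has 6 set bits

6


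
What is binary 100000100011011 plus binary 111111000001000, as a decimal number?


100000100011011 + 111111000001000 = 1011111100100011 = 48931

48931


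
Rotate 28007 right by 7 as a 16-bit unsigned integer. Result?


Rotate 0b110110101100111 right by 7 (16-bit) = 0b1100111011011010 = 52954

52954


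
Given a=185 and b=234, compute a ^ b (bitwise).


185 ^ 234 = 83

83


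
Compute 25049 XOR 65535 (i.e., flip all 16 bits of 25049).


25049 ^ 65535 = 40486

40486


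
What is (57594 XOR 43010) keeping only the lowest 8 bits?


Step 1: 57594 ^ 43010 = 18680
Step 2: 18680 & 255 = 248

248


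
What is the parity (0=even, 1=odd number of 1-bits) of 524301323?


0b11111010000000011010000001011 has 12 ones => parity 0

0


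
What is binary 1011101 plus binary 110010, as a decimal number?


1011101 + 110010 = 10001111 = 143

143


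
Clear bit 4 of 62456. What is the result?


62456 & ~(1 << 4) = 62440

62440


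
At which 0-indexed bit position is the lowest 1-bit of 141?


0b10001101. Lowest set bit at position 0

0


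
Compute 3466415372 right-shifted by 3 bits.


0b11001110100111010100110100001100 >> 3 = 0b11001110100111010100110100001 = 433301921

433301921


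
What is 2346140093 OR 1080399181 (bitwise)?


0b10001011110101110100000110111101 | 0b1000000011001011001010101001101 = 0b11001011111101111101010111111101 = 3422017021

3422017021


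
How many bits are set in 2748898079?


0b10100011110110001101101100011111 has 19 set bits

19


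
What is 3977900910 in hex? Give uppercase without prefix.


3977900910 = ED19F36E hex

ED19F36E
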